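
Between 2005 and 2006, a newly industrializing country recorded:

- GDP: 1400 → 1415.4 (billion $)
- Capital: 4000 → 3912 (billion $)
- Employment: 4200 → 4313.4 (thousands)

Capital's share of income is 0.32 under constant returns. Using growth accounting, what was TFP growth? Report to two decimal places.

-0.03%

GDP growth = (1415.4 − 1400) / 1400 = 1.1%.
Capital growth = (3912 − 4000) / 4000 = -2.2%.
Employment growth = (4313.4 − 4200) / 4200 = 2.7%.
Labor's share = 1 − 0.32 = 0.68.
Capital: 0.32 × (-2.2) = -0.704 pp.
Employment: 0.68 × 2.7 = 1.836 pp.
TFP growth = 1.1 − 1.132 = -0.032%.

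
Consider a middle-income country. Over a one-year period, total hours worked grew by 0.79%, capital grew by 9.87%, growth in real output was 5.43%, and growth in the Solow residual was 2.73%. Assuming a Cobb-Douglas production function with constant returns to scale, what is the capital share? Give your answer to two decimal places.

gY = gA + α·gK + (1−α)·gL, so gY − gA − gL = α(gK − gL).
5.43 − 2.73 − 0.79 = α × (9.87 − 0.79).
1.91 = 9.08 α, so α = 0.2104.

The capital share is 0.21.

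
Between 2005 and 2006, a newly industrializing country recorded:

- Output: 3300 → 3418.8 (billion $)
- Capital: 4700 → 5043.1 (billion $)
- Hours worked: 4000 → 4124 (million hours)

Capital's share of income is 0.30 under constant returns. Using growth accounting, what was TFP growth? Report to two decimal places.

-0.76%

Output growth = (3418.8 − 3300) / 3300 = 3.6%.
Capital growth = (5043.1 − 4700) / 4700 = 7.3%.
Hours worked growth = (4124 − 4000) / 4000 = 3.1%.
Labor's share = 1 − 0.3 = 0.7.
Capital: 0.3 × 7.3 = 2.19 pp.
Hours worked: 0.7 × 3.1 = 2.17 pp.
TFP growth = 3.6 − 4.36 = -0.76%.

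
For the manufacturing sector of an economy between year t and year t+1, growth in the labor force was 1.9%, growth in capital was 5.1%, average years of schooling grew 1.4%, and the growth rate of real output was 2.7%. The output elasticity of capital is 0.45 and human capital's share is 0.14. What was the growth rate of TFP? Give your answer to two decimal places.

-0.57%

Labor's share = 1 − 0.45 − 0.14 = 0.41.
Capital: 0.45 × 5.1 = 2.295 pp.
Average years of schooling: 0.14 × 1.4 = 0.196 pp.
The labor force: 0.41 × 1.9 = 0.779 pp.
TFP growth = 2.7 − 3.27 = -0.57%.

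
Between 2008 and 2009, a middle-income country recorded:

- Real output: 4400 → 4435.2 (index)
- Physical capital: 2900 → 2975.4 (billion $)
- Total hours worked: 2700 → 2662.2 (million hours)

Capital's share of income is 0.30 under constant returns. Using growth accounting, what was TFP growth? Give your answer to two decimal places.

TFP growth was 1.00%.

Real output growth = (4435.2 − 4400) / 4400 = 0.8%.
Physical capital growth = (2975.4 − 2900) / 2900 = 2.6%.
Total hours worked growth = (2662.2 − 2700) / 2700 = -1.4%.
Labor's share = 1 − 0.3 = 0.7.
Physical capital: 0.3 × 2.6 = 0.78 pp.
Total hours worked: 0.7 × (-1.4) = -0.98 pp.
TFP growth = 0.8 + 0.2 = 1%.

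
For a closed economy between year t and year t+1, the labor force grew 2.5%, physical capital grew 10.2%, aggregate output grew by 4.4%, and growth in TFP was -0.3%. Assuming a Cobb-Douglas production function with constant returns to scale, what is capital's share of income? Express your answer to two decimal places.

Capital's share of income is 0.29.

gY = gA + α·gK + (1−α)·gL, so gY − gA − gL = α(gK − gL).
4.4 + 0.3 − 2.5 = α × (10.2 − 2.5).
2.2 = 7.7 α, so α = 0.2857.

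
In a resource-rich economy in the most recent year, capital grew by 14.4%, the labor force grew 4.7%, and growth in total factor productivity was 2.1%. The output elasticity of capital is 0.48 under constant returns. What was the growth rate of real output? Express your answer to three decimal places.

Labor's share = 1 − 0.48 = 0.52.
Capital: 0.48 × 14.4 = 6.912 pp.
The labor force: 0.52 × 4.7 = 2.444 pp.
Output growth = 2.1 + 9.356 = 11.456%.

Real output growth was 11.456%.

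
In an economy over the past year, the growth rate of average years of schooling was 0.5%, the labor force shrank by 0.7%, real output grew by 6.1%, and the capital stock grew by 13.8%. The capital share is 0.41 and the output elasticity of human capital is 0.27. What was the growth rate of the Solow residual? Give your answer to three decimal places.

Labor's share = 1 − 0.41 − 0.27 = 0.32.
The capital stock: 0.41 × 13.8 = 5.658 pp.
Average years of schooling: 0.27 × 0.5 = 0.135 pp.
The labor force: 0.32 × (-0.7) = -0.224 pp.
TFP growth = 6.1 − 5.569 = 0.531%.

0.531%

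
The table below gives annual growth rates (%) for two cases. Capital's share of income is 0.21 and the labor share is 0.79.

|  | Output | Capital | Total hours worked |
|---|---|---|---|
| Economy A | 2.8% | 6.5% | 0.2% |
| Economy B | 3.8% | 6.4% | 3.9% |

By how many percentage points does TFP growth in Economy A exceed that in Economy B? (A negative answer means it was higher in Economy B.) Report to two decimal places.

1.90 percentage points

Labor's share = 1 − 0.21 = 0.79.
Economy A: TFP = 2.8 − 1.365 − 0.158 = 1.277%.
Economy B: TFP = 3.8 − 1.344 − 3.081 = -0.625%.
Difference = 1.277 − (-0.625) = 1.902 pp.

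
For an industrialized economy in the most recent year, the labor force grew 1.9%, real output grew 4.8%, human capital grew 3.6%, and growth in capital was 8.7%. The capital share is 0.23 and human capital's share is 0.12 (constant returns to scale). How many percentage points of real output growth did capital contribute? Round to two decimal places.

Contribution = share × growth = 0.23 × 8.7 = 2.001 pp.

2.00 percentage points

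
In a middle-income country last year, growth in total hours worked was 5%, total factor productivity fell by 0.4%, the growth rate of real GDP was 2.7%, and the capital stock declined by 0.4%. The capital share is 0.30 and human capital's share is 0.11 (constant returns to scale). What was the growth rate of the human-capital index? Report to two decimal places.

The human-capital index grew 2.45%.

Labor's share = 1 − 0.3 − 0.11 = 0.59.
gY = gA + 0.3×(-0.4) + 0.59×5 + 0.11×g.
0.11×g = 2.7 + 0.4 − 2.83 = 0.27.
g = 0.27 / 0.11 = 2.4545%.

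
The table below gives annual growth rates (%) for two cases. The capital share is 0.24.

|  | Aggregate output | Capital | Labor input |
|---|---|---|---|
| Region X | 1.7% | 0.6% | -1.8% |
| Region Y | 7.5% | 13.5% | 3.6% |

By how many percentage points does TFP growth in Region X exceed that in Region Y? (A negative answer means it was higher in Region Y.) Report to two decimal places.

Labor's share = 1 − 0.24 = 0.76.
Region X: TFP = 1.7 − 0.144 + 1.368 = 2.924%.
Region Y: TFP = 7.5 − 3.24 − 2.736 = 1.524%.
Difference = 2.924 − (1.524) = 1.4 pp.

1.40 percentage points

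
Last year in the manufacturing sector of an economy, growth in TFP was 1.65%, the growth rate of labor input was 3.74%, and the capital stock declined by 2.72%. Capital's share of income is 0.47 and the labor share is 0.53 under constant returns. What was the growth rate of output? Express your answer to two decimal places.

2.35%

Labor's share = 1 − 0.47 = 0.53.
The capital stock: 0.47 × (-2.72) = -1.2784 pp.
Labor input: 0.53 × 3.74 = 1.9822 pp.
Output growth = 1.65 + 0.7038 = 2.3538%.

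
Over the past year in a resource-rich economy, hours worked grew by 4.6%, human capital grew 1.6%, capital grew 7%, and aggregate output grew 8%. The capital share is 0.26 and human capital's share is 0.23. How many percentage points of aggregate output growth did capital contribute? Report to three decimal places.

1.820

Contribution = share × growth = 0.26 × 7 = 1.82 pp.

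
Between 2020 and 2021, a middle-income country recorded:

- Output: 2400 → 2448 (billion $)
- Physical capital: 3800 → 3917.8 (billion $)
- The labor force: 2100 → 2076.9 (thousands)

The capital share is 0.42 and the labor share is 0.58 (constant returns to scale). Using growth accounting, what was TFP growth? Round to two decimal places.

Output growth = (2448 − 2400) / 2400 = 2%.
Physical capital growth = (3917.8 − 3800) / 3800 = 3.1%.
The labor force growth = (2076.9 − 2100) / 2100 = -1.1%.
Labor's share = 1 − 0.42 = 0.58.
Physical capital: 0.42 × 3.1 = 1.302 pp.
The labor force: 0.58 × (-1.1) = -0.638 pp.
TFP growth = 2 − 0.664 = 1.336%.

1.34%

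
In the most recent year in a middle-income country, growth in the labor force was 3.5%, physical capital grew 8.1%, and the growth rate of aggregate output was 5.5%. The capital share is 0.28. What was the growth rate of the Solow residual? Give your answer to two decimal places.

Labor's share = 1 − 0.28 = 0.72.
Physical capital: 0.28 × 8.1 = 2.268 pp.
The labor force: 0.72 × 3.5 = 2.52 pp.
TFP growth = 5.5 − 4.788 = 0.712%.

0.71%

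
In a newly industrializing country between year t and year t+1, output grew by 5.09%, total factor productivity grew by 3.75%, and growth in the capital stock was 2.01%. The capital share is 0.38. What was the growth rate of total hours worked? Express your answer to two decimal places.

Labor's share = 1 − 0.38 = 0.62.
gY = gA + 0.38×2.01 + 0.62×g.
0.62×g = 5.09 − 3.75 − 0.7638 = 0.5762.
g = 0.5762 / 0.62 = 0.9294%.

Total hours worked grew 0.93%.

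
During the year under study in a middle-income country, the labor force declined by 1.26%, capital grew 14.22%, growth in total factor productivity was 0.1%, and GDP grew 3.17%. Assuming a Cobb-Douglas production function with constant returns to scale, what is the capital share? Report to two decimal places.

The capital share is 0.28.

gY = gA + α·gK + (1−α)·gL, so gY − gA − gL = α(gK − gL).
3.17 − 0.1 + 1.26 = α × (14.22 − (-1.26)).
4.33 = 15.48 α, so α = 0.2797.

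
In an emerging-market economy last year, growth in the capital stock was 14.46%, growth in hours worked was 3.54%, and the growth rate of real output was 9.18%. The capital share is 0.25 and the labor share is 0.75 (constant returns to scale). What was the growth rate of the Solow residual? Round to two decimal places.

Labor's share = 1 − 0.25 = 0.75.
The capital stock: 0.25 × 14.46 = 3.615 pp.
Hours worked: 0.75 × 3.54 = 2.655 pp.
TFP growth = 9.18 − 6.27 = 2.91%.

The Solow residual growth was 2.91%.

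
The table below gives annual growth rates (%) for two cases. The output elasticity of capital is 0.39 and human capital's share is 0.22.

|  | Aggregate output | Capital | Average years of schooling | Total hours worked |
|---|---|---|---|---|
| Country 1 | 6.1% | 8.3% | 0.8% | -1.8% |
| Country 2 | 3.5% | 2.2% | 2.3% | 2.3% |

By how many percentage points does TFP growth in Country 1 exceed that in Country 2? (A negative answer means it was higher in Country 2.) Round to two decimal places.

2.15 percentage points

Labor's share = 1 − 0.39 − 0.22 = 0.39.
Country 1: TFP = 6.1 − 3.237 − 0.176 + 0.702 = 3.389%.
Country 2: TFP = 3.5 − 0.858 − 0.506 − 0.897 = 1.239%.
Difference = 3.389 − (1.239) = 2.15 pp.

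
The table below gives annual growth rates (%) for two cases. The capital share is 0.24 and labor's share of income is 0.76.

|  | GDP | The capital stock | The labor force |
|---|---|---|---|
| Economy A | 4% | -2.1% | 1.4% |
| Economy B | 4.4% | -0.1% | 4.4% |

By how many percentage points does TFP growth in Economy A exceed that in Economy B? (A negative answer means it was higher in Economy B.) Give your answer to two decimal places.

2.36 percentage points

Labor's share = 1 − 0.24 = 0.76.
Economy A: TFP = 4 + 0.504 − 1.064 = 3.44%.
Economy B: TFP = 4.4 + 0.024 − 3.344 = 1.08%.
Difference = 3.44 − (1.08) = 2.36 pp.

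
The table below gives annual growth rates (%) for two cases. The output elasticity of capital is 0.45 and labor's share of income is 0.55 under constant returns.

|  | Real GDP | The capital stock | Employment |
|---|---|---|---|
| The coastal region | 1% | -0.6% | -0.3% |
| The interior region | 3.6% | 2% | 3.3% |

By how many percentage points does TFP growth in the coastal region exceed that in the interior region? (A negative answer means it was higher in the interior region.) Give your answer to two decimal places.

0.55 percentage points

Labor's share = 1 − 0.45 = 0.55.
The coastal region: TFP = 1 + 0.27 + 0.165 = 1.435%.
The interior region: TFP = 3.6 − 0.9 − 1.815 = 0.885%.
Difference = 1.435 − (0.885) = 0.55 pp.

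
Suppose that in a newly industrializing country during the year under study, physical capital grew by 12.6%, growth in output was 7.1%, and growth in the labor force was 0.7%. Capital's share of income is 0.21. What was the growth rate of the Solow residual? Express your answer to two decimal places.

Labor's share = 1 − 0.21 = 0.79.
Physical capital: 0.21 × 12.6 = 2.646 pp.
The labor force: 0.79 × 0.7 = 0.553 pp.
TFP growth = 7.1 − 3.199 = 3.901%.

The Solow residual grew 3.90%.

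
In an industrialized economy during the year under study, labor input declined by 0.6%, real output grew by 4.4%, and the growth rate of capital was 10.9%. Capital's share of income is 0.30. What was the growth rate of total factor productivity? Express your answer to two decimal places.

Labor's share = 1 − 0.3 = 0.7.
Capital: 0.3 × 10.9 = 3.27 pp.
Labor input: 0.7 × (-0.6) = -0.42 pp.
TFP growth = 4.4 − 2.85 = 1.55%.

Total factor productivity growth was 1.55%.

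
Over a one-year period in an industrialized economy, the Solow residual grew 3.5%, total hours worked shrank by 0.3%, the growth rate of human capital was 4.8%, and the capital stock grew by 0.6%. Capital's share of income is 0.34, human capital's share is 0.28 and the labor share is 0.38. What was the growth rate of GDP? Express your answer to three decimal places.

GDP growth was 4.934%.

Labor's share = 1 − 0.34 − 0.28 = 0.38.
The capital stock: 0.34 × 0.6 = 0.204 pp.
Human capital: 0.28 × 4.8 = 1.344 pp.
Total hours worked: 0.38 × (-0.3) = -0.114 pp.
Output growth = 3.5 + 1.434 = 4.934%.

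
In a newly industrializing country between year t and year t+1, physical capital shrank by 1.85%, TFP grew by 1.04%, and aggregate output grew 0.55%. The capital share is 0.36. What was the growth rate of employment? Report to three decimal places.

0.275%

Labor's share = 1 − 0.36 = 0.64.
gY = gA + 0.36×(-1.85) + 0.64×g.
0.64×g = 0.55 − 1.04 + 0.666 = 0.176.
g = 0.176 / 0.64 = 0.275%.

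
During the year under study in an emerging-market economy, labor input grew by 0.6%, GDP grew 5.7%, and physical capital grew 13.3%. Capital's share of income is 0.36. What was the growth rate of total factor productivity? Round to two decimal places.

Total factor productivity growth was 0.53%.

Labor's share = 1 − 0.36 = 0.64.
Physical capital: 0.36 × 13.3 = 4.788 pp.
Labor input: 0.64 × 0.6 = 0.384 pp.
TFP growth = 5.7 − 5.172 = 0.528%.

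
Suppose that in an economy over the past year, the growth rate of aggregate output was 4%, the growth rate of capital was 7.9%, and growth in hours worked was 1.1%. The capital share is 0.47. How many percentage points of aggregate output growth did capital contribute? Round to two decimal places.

Contribution = share × growth = 0.47 × 7.9 = 3.713 pp.

3.71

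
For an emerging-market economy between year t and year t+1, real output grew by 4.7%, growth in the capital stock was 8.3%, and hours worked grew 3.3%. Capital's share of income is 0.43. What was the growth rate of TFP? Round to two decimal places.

Labor's share = 1 − 0.43 = 0.57.
The capital stock: 0.43 × 8.3 = 3.569 pp.
Hours worked: 0.57 × 3.3 = 1.881 pp.
TFP growth = 4.7 − 5.45 = -0.75%.

-0.75%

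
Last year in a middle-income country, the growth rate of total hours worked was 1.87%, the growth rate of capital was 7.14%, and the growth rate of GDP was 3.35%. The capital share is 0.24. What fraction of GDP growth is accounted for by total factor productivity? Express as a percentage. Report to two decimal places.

Total factor productivity accounted for 6.42% of growth.

Labor's share = 1 − 0.24 = 0.76.
Capital: 0.24 × 7.14 = 1.7136 pp.
Total hours worked: 0.76 × 1.87 = 1.4212 pp.
TFP growth = 3.35 − 3.1348 = 0.2152%.
TFP share of growth = 0.2152 / 3.35 × 100 = 6.4239%.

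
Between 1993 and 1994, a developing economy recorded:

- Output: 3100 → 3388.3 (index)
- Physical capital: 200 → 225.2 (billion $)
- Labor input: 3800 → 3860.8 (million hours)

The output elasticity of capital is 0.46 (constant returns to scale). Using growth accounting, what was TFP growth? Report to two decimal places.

Output growth = (3388.3 − 3100) / 3100 = 9.3%.
Physical capital growth = (225.2 − 200) / 200 = 12.6%.
Labor input growth = (3860.8 − 3800) / 3800 = 1.6%.
Labor's share = 1 − 0.46 = 0.54.
Physical capital: 0.46 × 12.6 = 5.796 pp.
Labor input: 0.54 × 1.6 = 0.864 pp.
TFP growth = 9.3 − 6.66 = 2.64%.

TFP growth was 2.64%.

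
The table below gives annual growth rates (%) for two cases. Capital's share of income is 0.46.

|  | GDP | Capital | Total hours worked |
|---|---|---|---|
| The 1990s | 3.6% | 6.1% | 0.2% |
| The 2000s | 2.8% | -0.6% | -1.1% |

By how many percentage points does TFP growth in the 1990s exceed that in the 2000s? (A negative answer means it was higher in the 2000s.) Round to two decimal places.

-2.98 percentage points

Labor's share = 1 − 0.46 = 0.54.
The 1990s: TFP = 3.6 − 2.806 − 0.108 = 0.686%.
The 2000s: TFP = 2.8 + 0.276 + 0.594 = 3.67%.
Difference = 0.686 − (3.67) = -2.984 pp.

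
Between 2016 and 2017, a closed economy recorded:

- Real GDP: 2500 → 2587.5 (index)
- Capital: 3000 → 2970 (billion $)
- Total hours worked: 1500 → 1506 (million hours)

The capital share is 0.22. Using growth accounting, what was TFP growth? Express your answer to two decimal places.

Real GDP growth = (2587.5 − 2500) / 2500 = 3.5%.
Capital growth = (2970 − 3000) / 3000 = -1%.
Total hours worked growth = (1506 − 1500) / 1500 = 0.4%.
Labor's share = 1 − 0.22 = 0.78.
Capital: 0.22 × (-1) = -0.22 pp.
Total hours worked: 0.78 × 0.4 = 0.312 pp.
TFP growth = 3.5 − 0.092 = 3.408%.

3.41%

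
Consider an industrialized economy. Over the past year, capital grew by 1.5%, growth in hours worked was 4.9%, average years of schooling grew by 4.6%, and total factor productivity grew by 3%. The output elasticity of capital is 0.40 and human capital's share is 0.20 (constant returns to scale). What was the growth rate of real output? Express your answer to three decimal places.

Labor's share = 1 − 0.4 − 0.2 = 0.4.
Capital: 0.4 × 1.5 = 0.6 pp.
Average years of schooling: 0.2 × 4.6 = 0.92 pp.
Hours worked: 0.4 × 4.9 = 1.96 pp.
Output growth = 3 + 3.48 = 6.48%.

Real output grew 6.480%.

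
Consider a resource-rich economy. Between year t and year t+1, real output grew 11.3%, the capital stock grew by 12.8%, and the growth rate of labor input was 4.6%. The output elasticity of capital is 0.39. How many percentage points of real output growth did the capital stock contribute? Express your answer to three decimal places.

4.992 pp

Contribution = share × growth = 0.39 × 12.8 = 4.992 pp.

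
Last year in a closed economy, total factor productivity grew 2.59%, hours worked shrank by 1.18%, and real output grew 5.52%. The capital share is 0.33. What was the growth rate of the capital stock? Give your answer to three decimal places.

Labor's share = 1 − 0.33 = 0.67.
gY = gA + 0.67×(-1.18) + 0.33×g.
0.33×g = 5.52 − 2.59 + 0.7906 = 3.7206.
g = 3.7206 / 0.33 = 11.27455%.

11.275%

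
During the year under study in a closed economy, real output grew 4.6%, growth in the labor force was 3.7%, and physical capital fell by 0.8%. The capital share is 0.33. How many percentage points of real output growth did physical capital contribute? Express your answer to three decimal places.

Contribution = share × growth = 0.33 × (-0.8) = -0.264 pp.

-0.264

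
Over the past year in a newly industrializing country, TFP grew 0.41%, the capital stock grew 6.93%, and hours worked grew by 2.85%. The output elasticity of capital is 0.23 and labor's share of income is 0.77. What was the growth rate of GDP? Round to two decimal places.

GDP grew 4.20%.

Labor's share = 1 − 0.23 = 0.77.
The capital stock: 0.23 × 6.93 = 1.5939 pp.
Hours worked: 0.77 × 2.85 = 2.1945 pp.
Output growth = 0.41 + 3.7884 = 4.1984%.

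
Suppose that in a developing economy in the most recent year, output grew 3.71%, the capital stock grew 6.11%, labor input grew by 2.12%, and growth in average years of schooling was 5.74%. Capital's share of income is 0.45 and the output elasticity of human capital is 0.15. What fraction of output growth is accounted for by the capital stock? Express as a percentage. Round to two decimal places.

The capital stock contributed 0.45 × 6.11 = 2.7495 pp.
Share of growth = 2.7495 / 3.71 × 100 = 74.1105%.

74.11%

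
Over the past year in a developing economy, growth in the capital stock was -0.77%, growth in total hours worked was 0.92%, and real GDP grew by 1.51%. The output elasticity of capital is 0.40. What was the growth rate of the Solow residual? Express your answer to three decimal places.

Labor's share = 1 − 0.4 = 0.6.
The capital stock: 0.4 × (-0.77) = -0.308 pp.
Total hours worked: 0.6 × 0.92 = 0.552 pp.
TFP growth = 1.51 − 0.244 = 1.266%.

The Solow residual growth was 1.266%.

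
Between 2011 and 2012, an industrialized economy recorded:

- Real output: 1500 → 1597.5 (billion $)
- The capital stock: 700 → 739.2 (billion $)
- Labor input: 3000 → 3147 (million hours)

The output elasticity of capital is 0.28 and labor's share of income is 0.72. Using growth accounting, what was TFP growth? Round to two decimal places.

Real output growth = (1597.5 − 1500) / 1500 = 6.5%.
The capital stock growth = (739.2 − 700) / 700 = 5.6%.
Labor input growth = (3147 − 3000) / 3000 = 4.9%.
Labor's share = 1 − 0.28 = 0.72.
The capital stock: 0.28 × 5.6 = 1.568 pp.
Labor input: 0.72 × 4.9 = 3.528 pp.
TFP growth = 6.5 − 5.096 = 1.404%.

1.40%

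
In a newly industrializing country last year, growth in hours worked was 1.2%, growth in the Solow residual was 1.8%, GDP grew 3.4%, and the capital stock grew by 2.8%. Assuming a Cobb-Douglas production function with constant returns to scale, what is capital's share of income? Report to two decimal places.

Capital's share of income is 0.25.

gY = gA + α·gK + (1−α)·gL, so gY − gA − gL = α(gK − gL).
3.4 − 1.8 − 1.2 = α × (2.8 − 1.2).
0.4 = 1.6 α, so α = 0.25.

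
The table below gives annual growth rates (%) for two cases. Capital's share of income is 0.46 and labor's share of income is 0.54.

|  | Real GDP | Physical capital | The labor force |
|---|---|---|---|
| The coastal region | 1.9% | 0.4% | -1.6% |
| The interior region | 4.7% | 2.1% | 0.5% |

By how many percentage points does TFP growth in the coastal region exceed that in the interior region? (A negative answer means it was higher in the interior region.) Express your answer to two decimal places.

-0.88 percentage points

Labor's share = 1 − 0.46 = 0.54.
The coastal region: TFP = 1.9 − 0.184 + 0.864 = 2.58%.
The interior region: TFP = 4.7 − 0.966 − 0.27 = 3.464%.
Difference = 2.58 − (3.464) = -0.884 pp.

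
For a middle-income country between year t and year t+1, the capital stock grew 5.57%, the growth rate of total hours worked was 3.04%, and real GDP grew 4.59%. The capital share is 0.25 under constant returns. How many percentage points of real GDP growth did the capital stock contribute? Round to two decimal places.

Contribution = share × growth = 0.25 × 5.57 = 1.3925 pp.

1.39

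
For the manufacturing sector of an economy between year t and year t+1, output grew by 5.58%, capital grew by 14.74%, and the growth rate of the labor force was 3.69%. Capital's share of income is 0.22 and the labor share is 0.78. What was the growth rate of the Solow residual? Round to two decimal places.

-0.54%

Labor's share = 1 − 0.22 = 0.78.
Capital: 0.22 × 14.74 = 3.2428 pp.
The labor force: 0.78 × 3.69 = 2.8782 pp.
TFP growth = 5.58 − 6.121 = -0.541%.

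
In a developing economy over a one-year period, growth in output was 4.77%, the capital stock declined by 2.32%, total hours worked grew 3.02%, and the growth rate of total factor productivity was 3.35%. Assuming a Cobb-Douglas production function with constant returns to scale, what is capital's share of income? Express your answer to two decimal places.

gY = gA + α·gK + (1−α)·gL, so gY − gA − gL = α(gK − gL).
4.77 − 3.35 − 3.02 = α × (-2.32 − 3.02).
-1.6 = -5.34 α, so α = 0.2996.

α = 0.30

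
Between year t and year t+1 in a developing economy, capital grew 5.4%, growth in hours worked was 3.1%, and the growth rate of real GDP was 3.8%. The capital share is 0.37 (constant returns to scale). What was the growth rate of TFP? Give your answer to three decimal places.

Labor's share = 1 − 0.37 = 0.63.
Capital: 0.37 × 5.4 = 1.998 pp.
Hours worked: 0.63 × 3.1 = 1.953 pp.
TFP growth = 3.8 − 3.951 = -0.151%.

-0.151%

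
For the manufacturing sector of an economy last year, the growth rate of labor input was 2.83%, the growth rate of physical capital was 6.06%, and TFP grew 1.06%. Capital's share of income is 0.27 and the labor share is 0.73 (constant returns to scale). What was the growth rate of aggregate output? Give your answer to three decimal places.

Aggregate output grew 4.762%.

Labor's share = 1 − 0.27 = 0.73.
Physical capital: 0.27 × 6.06 = 1.6362 pp.
Labor input: 0.73 × 2.83 = 2.0659 pp.
Output growth = 1.06 + 3.7021 = 4.7621%.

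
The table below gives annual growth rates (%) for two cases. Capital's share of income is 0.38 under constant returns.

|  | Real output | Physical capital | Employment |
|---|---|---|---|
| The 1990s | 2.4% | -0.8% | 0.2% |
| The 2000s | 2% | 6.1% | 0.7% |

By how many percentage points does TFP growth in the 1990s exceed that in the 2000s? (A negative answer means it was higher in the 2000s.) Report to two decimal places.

Labor's share = 1 − 0.38 = 0.62.
The 1990s: TFP = 2.4 + 0.304 − 0.124 = 2.58%.
The 2000s: TFP = 2 − 2.318 − 0.434 = -0.752%.
Difference = 2.58 − (-0.752) = 3.332 pp.

3.33 percentage points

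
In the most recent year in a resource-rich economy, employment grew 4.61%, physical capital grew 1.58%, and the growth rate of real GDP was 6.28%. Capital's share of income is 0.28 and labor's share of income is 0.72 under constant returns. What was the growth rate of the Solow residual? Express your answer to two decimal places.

Labor's share = 1 − 0.28 = 0.72.
Physical capital: 0.28 × 1.58 = 0.4424 pp.
Employment: 0.72 × 4.61 = 3.3192 pp.
TFP growth = 6.28 − 3.7616 = 2.5184%.

2.52%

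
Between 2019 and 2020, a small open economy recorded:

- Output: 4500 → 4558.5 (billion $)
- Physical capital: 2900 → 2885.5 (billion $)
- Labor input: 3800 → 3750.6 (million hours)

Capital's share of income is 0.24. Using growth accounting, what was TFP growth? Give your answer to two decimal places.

2.41%

Output growth = (4558.5 − 4500) / 4500 = 1.3%.
Physical capital growth = (2885.5 − 2900) / 2900 = -0.5%.
Labor input growth = (3750.6 − 3800) / 3800 = -1.3%.
Labor's share = 1 − 0.24 = 0.76.
Physical capital: 0.24 × (-0.5) = -0.12 pp.
Labor input: 0.76 × (-1.3) = -0.988 pp.
TFP growth = 1.3 + 1.108 = 2.408%.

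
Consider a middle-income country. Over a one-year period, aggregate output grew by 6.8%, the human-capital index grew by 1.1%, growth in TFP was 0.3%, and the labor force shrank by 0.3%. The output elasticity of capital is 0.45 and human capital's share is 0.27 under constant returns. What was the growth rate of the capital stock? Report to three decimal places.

Labor's share = 1 − 0.45 − 0.27 = 0.28.
gY = gA + 0.27×1.1 + 0.28×(-0.3) + 0.45×g.
0.45×g = 6.8 − 0.3 − 0.213 = 6.287.
g = 6.287 / 0.45 = 13.97111%.

13.971%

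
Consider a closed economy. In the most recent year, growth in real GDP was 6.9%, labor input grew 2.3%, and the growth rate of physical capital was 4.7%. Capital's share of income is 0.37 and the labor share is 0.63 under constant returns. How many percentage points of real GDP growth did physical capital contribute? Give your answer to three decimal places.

Contribution = share × growth = 0.37 × 4.7 = 1.739 pp.

1.739 pp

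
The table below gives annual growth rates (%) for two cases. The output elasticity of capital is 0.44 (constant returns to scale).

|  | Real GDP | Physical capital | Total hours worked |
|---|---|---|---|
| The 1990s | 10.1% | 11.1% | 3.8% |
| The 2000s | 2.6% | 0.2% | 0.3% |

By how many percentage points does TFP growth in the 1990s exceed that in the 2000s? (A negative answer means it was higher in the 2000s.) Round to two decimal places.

0.74 percentage points

Labor's share = 1 − 0.44 = 0.56.
The 1990s: TFP = 10.1 − 4.884 − 2.128 = 3.088%.
The 2000s: TFP = 2.6 − 0.088 − 0.168 = 2.344%.
Difference = 3.088 − (2.344) = 0.744 pp.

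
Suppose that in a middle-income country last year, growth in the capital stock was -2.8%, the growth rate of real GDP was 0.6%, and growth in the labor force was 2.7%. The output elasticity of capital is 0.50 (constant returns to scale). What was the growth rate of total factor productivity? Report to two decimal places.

0.65%

Labor's share = 1 − 0.5 = 0.5.
The capital stock: 0.5 × (-2.8) = -1.4 pp.
The labor force: 0.5 × 2.7 = 1.35 pp.
TFP growth = 0.6 + 0.05 = 0.65%.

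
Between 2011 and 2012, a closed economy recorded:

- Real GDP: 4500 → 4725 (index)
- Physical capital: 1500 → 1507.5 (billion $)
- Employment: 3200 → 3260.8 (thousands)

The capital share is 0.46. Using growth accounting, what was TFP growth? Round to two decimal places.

Real GDP growth = (4725 − 4500) / 4500 = 5%.
Physical capital growth = (1507.5 − 1500) / 1500 = 0.5%.
Employment growth = (3260.8 − 3200) / 3200 = 1.9%.
Labor's share = 1 − 0.46 = 0.54.
Physical capital: 0.46 × 0.5 = 0.23 pp.
Employment: 0.54 × 1.9 = 1.026 pp.
TFP growth = 5 − 1.256 = 3.744%.

3.74%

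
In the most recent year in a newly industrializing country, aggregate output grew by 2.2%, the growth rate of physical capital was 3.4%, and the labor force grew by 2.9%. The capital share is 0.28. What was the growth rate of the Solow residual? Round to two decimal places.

Labor's share = 1 − 0.28 = 0.72.
Physical capital: 0.28 × 3.4 = 0.952 pp.
The labor force: 0.72 × 2.9 = 2.088 pp.
TFP growth = 2.2 − 3.04 = -0.84%.

-0.84%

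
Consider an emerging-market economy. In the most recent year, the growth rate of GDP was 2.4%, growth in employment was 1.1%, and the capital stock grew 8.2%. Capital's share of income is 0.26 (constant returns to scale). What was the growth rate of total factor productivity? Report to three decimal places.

Labor's share = 1 − 0.26 = 0.74.
The capital stock: 0.26 × 8.2 = 2.132 pp.
Employment: 0.74 × 1.1 = 0.814 pp.
TFP growth = 2.4 − 2.946 = -0.546%.

-0.546%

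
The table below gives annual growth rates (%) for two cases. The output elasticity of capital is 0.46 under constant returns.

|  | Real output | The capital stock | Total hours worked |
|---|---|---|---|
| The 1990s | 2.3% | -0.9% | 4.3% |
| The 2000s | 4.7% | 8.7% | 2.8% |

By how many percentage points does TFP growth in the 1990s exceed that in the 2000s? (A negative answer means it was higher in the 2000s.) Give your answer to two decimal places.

1.21 percentage points

Labor's share = 1 − 0.46 = 0.54.
The 1990s: TFP = 2.3 + 0.414 − 2.322 = 0.392%.
The 2000s: TFP = 4.7 − 4.002 − 1.512 = -0.814%.
Difference = 0.392 − (-0.814) = 1.206 pp.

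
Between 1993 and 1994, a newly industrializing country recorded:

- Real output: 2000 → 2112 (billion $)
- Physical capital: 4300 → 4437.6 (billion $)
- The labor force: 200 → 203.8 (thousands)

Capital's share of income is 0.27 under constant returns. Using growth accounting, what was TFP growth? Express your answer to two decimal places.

Real output growth = (2112 − 2000) / 2000 = 5.6%.
Physical capital growth = (4437.6 − 4300) / 4300 = 3.2%.
The labor force growth = (203.8 − 200) / 200 = 1.9%.
Labor's share = 1 − 0.27 = 0.73.
Physical capital: 0.27 × 3.2 = 0.864 pp.
The labor force: 0.73 × 1.9 = 1.387 pp.
TFP growth = 5.6 − 2.251 = 3.349%.

3.35%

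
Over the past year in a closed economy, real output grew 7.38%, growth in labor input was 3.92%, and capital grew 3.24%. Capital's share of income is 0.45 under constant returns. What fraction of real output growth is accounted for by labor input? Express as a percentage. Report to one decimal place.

Labor's share = 1 − 0.45 = 0.55.
Labor input contributed 0.55 × 3.92 = 2.156 pp.
Share of growth = 2.156 / 7.38 × 100 = 29.214%.

29.2%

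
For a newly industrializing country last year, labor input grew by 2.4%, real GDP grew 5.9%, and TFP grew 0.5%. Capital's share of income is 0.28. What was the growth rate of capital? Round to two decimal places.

13.11%

Labor's share = 1 − 0.28 = 0.72.
gY = gA + 0.72×2.4 + 0.28×g.
0.28×g = 5.9 − 0.5 − 1.728 = 3.672.
g = 3.672 / 0.28 = 13.1143%.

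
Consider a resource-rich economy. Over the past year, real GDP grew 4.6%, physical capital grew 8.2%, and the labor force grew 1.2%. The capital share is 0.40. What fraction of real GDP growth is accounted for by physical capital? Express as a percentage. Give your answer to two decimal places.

Physical capital contributed 0.4 × 8.2 = 3.28 pp.
Share of growth = 3.28 / 4.6 × 100 = 71.3043%.

71.30%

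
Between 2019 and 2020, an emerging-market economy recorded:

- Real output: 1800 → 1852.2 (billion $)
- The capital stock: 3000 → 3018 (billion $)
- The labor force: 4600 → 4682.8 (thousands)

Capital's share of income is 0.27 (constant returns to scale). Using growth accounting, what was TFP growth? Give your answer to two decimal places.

TFP grew 1.42%.

Real output growth = (1852.2 − 1800) / 1800 = 2.9%.
The capital stock growth = (3018 − 3000) / 3000 = 0.6%.
The labor force growth = (4682.8 − 4600) / 4600 = 1.8%.
Labor's share = 1 − 0.27 = 0.73.
The capital stock: 0.27 × 0.6 = 0.162 pp.
The labor force: 0.73 × 1.8 = 1.314 pp.
TFP growth = 2.9 − 1.476 = 1.424%.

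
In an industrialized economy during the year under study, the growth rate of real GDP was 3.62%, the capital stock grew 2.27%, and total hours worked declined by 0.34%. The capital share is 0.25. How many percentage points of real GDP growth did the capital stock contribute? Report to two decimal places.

Contribution = share × growth = 0.25 × 2.27 = 0.5675 pp.

0.57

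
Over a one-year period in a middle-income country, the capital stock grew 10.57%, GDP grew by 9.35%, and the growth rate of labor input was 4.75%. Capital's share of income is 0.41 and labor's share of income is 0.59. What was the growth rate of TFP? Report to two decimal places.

Labor's share = 1 − 0.41 = 0.59.
The capital stock: 0.41 × 10.57 = 4.3337 pp.
Labor input: 0.59 × 4.75 = 2.8025 pp.
TFP growth = 9.35 − 7.1362 = 2.2138%.

TFP grew 2.21%.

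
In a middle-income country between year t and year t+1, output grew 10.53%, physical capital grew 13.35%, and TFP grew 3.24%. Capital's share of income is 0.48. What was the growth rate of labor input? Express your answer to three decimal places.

1.696%

Labor's share = 1 − 0.48 = 0.52.
gY = gA + 0.48×13.35 + 0.52×g.
0.52×g = 10.53 − 3.24 − 6.408 = 0.882.
g = 0.882 / 0.52 = 1.69615%.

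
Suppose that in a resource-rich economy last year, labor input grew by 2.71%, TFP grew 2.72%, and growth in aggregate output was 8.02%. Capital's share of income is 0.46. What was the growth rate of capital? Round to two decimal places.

Capital grew 8.34%.

Labor's share = 1 − 0.46 = 0.54.
gY = gA + 0.54×2.71 + 0.46×g.
0.46×g = 8.02 − 2.72 − 1.4634 = 3.8366.
g = 3.8366 / 0.46 = 8.3404%.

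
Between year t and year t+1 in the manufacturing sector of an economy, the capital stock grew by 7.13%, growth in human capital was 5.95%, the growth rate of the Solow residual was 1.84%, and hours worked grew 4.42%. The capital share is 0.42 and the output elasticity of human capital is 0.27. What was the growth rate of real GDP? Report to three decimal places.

Labor's share = 1 − 0.42 − 0.27 = 0.31.
The capital stock: 0.42 × 7.13 = 2.9946 pp.
Human capital: 0.27 × 5.95 = 1.6065 pp.
Hours worked: 0.31 × 4.42 = 1.3702 pp.
Output growth = 1.84 + 5.9713 = 7.8113%.

Real GDP grew 7.811%.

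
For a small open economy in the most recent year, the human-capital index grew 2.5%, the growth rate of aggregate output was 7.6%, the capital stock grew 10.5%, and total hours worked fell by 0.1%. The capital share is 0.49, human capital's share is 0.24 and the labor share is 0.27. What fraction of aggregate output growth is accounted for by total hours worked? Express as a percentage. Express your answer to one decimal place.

Labor's share = 1 − 0.49 − 0.24 = 0.27.
Total hours worked contributed 0.27 × (-0.1) = -0.027 pp.
Share of growth = -0.027 / 7.6 × 100 = -0.355%.

Total hours worked accounted for -0.4% of growth.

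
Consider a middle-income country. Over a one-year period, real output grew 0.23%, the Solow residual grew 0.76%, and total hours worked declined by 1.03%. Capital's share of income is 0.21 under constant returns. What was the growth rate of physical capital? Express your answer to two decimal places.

Labor's share = 1 − 0.21 = 0.79.
gY = gA + 0.79×(-1.03) + 0.21×g.
0.21×g = 0.23 − 0.76 + 0.8137 = 0.2837.
g = 0.2837 / 0.21 = 1.351%.

1.35%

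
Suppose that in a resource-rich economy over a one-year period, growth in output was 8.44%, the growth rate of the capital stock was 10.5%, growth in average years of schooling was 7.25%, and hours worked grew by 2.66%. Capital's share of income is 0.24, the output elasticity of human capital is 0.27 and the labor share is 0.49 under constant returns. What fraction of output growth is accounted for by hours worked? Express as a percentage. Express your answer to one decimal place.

Labor's share = 1 − 0.24 − 0.27 = 0.49.
Hours worked contributed 0.49 × 2.66 = 1.3034 pp.
Share of growth = 1.3034 / 8.44 × 100 = 15.443%.

15.4%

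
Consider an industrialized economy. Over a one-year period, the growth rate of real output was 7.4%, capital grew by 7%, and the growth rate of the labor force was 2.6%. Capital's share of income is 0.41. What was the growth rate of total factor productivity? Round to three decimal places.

Labor's share = 1 − 0.41 = 0.59.
Capital: 0.41 × 7 = 2.87 pp.
The labor force: 0.59 × 2.6 = 1.534 pp.
TFP growth = 7.4 − 4.404 = 2.996%.

Total factor productivity grew 2.996%.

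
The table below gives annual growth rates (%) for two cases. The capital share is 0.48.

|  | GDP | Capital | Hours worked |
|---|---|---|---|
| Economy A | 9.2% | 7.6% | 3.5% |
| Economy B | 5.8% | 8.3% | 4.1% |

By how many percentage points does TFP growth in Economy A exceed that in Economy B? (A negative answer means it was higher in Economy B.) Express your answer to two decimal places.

Labor's share = 1 − 0.48 = 0.52.
Economy A: TFP = 9.2 − 3.648 − 1.82 = 3.732%.
Economy B: TFP = 5.8 − 3.984 − 2.132 = -0.316%.
Difference = 3.732 − (-0.316) = 4.048 pp.

4.05 percentage points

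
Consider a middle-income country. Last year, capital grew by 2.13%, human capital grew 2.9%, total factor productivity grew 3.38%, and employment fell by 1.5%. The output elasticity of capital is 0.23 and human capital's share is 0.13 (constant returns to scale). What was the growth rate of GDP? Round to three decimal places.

3.287%

Labor's share = 1 − 0.23 − 0.13 = 0.64.
Capital: 0.23 × 2.13 = 0.4899 pp.
Human capital: 0.13 × 2.9 = 0.377 pp.
Employment: 0.64 × (-1.5) = -0.96 pp.
Output growth = 3.38 + (-0.0931) = 3.2869%.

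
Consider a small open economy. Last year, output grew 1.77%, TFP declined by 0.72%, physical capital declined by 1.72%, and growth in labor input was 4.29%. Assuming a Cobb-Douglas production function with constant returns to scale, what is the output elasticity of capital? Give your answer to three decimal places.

gY = gA + α·gK + (1−α)·gL, so gY − gA − gL = α(gK − gL).
1.77 + 0.72 − 4.29 = α × (-1.72 − 4.29).
-1.8 = -6.01 α, so α = 0.2995.

α = 0.300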